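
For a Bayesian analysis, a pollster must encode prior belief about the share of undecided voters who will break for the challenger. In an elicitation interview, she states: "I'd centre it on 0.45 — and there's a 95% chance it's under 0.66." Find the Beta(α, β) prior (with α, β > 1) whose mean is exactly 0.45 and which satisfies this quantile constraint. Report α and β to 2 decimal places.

With mean 0.45 fixed, write α = 0.45s, β = 0.55s where s = α+β.
Need P(θ < 0.66) = 0.95 under Beta(0.45s, 0.55s). Normal approximation: (q−m)/√(m(1−m)/s) ≈ z_{0.95} = 1.64, so s ≈ 0.45·0.55·(1.64)²/(0.66−0.45)² = 15.2.
At s = 15.2: P(θ<0.66) ≈ 0.952. Adjusting to match 0.95 gives s ≈ 14.85.
So α = 0.45·14.85 ≈ 6.68, β = 0.55·14.85 ≈ 8.17.

α ≈ 6.68, β ≈ 8.17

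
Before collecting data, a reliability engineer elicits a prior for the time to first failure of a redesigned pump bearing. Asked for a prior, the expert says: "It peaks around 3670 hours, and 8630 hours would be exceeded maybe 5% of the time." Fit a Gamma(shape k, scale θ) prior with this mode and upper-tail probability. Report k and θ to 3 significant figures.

Gamma(k,θ) with k>1 has mode (k−1)θ, so θ = 3670/(k−1).
Need P(X < 8630) = 0.95 with θ tied to k this way. Start at k = 2, θ = 3670: P(X<8630) ≈ 0.681.
Too low — raise k to concentrate. Iterating converges to k ≈ 4.74.
Then θ = 3670/(4.74−1) ≈ 981.

k ≈ 4.74, θ ≈ 981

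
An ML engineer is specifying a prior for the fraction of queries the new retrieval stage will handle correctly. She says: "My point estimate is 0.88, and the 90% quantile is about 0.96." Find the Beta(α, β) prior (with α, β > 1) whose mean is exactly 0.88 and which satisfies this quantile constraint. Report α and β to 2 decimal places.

With mean 0.88 fixed, write α = 0.88s, β = 0.12s where s = α+β.
Need P(θ < 0.96) = 0.9 under Beta(0.88s, 0.12s). Normal approximation: (q−m)/√(m(1−m)/s) ≈ z_{0.9} = 1.28, so s ≈ 0.88·0.12·(1.28)²/(0.96−0.88)² = 27.1.
At s = 27.1: P(θ<0.96) ≈ 0.940. Adjusting to match 0.9 gives s ≈ 19.94.
So α = 0.88·19.94 ≈ 17.54, β = 0.12·19.94 ≈ 2.39.

α ≈ 17.54, β ≈ 2.39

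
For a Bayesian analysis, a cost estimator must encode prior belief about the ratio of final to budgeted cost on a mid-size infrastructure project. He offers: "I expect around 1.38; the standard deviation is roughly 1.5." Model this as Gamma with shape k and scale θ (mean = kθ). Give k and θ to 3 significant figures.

For Gamma(k, scale θ): mean = kθ, variance = kθ², so CV = 1/√k.
CV = SD/mean = 1.5/1.38 = 1.087, hence k = 1/CV² = 0.846.
Then θ = mean/k = 1.38/0.846 = 1.63.

k ≈ 0.846, θ ≈ 1.63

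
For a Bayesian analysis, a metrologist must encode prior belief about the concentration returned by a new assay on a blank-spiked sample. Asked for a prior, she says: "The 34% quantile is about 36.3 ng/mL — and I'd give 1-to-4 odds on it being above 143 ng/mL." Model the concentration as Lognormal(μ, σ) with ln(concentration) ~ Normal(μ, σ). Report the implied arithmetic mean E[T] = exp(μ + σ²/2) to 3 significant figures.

E[T] ≈ 104 ng/mL

If T ~ Lognormal(μ,σ) then ln T ~ Normal(μ,σ), so the p-quantile of ln T is μ + z_p·σ.
ln(36.3) = 3.592 and ln(143) = 4.963; z_{0.34} = -0.4125, z_{0.8} = 0.8416.
σ = (4.963 − 3.592)/(0.8416 − (-0.4125)) = 1.093.
μ = 3.592 − (-0.4125)·1.093 = 4.043.
E[T] = exp(μ + σ²/2) = exp(4.043 + 0.5976) = 104 ng/mL.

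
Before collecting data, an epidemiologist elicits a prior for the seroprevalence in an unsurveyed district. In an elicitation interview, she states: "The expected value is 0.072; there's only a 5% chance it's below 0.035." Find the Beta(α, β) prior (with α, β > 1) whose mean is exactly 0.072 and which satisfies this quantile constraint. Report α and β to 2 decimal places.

α ≈ 7.17, β ≈ 92.36

With mean 0.072 fixed, write α = 0.072s, β = 0.928s where s = α+β.
Need P(θ < 0.035) = 0.05 under Beta(0.072s, 0.928s). Normal approximation: (q−m)/√(m(1−m)/s) ≈ z_{0.05} = -1.64, so s ≈ 0.072·0.928·(-1.64)²/(0.035−0.072)² = 132.0.
At s = 132.0: P(θ<0.035) ≈ 0.027. Adjusting to match 0.05 gives s ≈ 99.53.
So α = 0.072·99.53 ≈ 7.17, β = 0.928·99.53 ≈ 92.36.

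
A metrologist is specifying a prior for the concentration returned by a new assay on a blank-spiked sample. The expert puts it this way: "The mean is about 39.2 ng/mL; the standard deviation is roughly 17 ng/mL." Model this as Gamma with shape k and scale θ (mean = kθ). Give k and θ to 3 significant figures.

k ≈ 5.32, θ ≈ 7.37

For Gamma(k, scale θ): mean = kθ, variance = kθ², so CV = 1/√k.
CV = SD/mean = 17/39.2 = 0.4337, hence k = 1/CV² = 5.32.
Then θ = mean/k = 39.2/5.32 = 7.37.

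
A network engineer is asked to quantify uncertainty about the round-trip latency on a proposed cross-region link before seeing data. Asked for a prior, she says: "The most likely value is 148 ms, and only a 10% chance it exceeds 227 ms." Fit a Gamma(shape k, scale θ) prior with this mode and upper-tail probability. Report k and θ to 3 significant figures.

k ≈ 11.2, θ ≈ 14.5

Gamma(k,θ) with k>1 has mode (k−1)θ, so θ = 148/(k−1).
Need P(X < 227) = 0.9 with θ tied to k this way. Start at k = 2, θ = 148: P(X<227) ≈ 0.453.
Too low — raise k to concentrate. Iterating converges to k ≈ 11.2.
Then θ = 148/(11.2−1) ≈ 14.5.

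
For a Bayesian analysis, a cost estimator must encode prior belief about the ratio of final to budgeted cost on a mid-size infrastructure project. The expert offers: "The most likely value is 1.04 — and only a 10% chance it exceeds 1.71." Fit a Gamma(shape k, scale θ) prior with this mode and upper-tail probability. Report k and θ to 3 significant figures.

k ≈ 8.63, θ ≈ 0.136

Gamma(k,θ) with k>1 has mode (k−1)θ, so θ = 1.04/(k−1).
Need P(X < 1.71) = 0.9 with θ tied to k this way. Start at k = 2, θ = 1.04: P(X<1.71) ≈ 0.489.
Too low — raise k to concentrate. Iterating converges to k ≈ 8.63.
Then θ = 1.04/(8.63−1) ≈ 0.136.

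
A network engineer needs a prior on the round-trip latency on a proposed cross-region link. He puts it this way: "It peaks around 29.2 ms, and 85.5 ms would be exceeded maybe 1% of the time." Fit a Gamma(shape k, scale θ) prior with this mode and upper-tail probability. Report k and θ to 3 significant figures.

k ≈ 4.92, θ ≈ 7.44

Gamma(k,θ) with k>1 has mode (k−1)θ, so θ = 29.2/(k−1).
Need P(X < 85.5) = 0.99 with θ tied to k this way. Start at k = 2, θ = 29.2: P(X<85.5) ≈ 0.790.
Too low — raise k to concentrate. Iterating converges to k ≈ 4.92.
Then θ = 29.2/(4.92−1) ≈ 7.44.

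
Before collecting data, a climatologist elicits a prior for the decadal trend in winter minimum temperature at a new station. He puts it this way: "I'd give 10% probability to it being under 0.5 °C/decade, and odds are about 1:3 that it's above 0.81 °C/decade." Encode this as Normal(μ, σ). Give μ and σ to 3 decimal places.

The p-quantile of Normal(μ,σ) is μ + z_p·σ, with z_{0.1} = -1.282 and z_{0.75} = 0.6745.
Eliminate σ: μ = (z₂·x₁ − z₁·x₂)/(z₂ − z₁) = (0.6745·0.5 − (-1.282)·0.81)/1.956 = 0.703.
Then σ = (x₂ − x₁)/(z₂ − z₁) = (0.81 − 0.5)/1.956 = 0.158.

μ = 0.703, σ = 0.158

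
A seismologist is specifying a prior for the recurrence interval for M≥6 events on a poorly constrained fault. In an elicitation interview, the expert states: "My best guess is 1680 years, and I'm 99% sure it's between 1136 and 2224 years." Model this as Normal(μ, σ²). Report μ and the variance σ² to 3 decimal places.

A symmetric 99% interval runs μ ± z·σ with z = 2.576.
Half-width = 544, so σ = 544/2.576 = 211.1941 and σ² = 44602.956.
μ is the stated best guess, 1680.000.

μ = 1680.000, σ² = 44602.956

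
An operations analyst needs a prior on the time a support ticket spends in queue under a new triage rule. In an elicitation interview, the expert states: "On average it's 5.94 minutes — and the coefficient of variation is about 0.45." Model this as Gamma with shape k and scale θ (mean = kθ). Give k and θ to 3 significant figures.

For Gamma(k, scale θ): mean = kθ, variance = kθ², so CV = 1/√k.
CV = 0.45, hence k = 1/CV² = 4.94.
Then θ = mean/k = 5.94/4.94 = 1.2.

k ≈ 4.94, θ ≈ 1.2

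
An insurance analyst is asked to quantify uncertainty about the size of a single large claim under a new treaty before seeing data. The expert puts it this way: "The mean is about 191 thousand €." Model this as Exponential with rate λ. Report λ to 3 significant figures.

λ ≈ 0.00524

Exponential mean = 1/λ, so λ = 1/191.0 = 0.00524.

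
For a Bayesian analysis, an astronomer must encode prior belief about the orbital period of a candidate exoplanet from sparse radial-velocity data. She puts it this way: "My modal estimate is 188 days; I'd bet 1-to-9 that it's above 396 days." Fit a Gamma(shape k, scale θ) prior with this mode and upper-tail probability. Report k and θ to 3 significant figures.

k ≈ 4.46, θ ≈ 54.3

Gamma(k,θ) with k>1 has mode (k−1)θ, so θ = 188/(k−1).
Need P(X < 396) = 0.9 with θ tied to k this way. Start at k = 2, θ = 188: P(X<396) ≈ 0.622.
Too low — raise k to concentrate. Iterating converges to k ≈ 4.46.
Then θ = 188/(4.46−1) ≈ 54.3.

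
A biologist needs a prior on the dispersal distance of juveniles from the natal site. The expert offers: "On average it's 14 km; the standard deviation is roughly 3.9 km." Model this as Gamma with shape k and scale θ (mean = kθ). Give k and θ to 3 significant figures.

k ≈ 12.9, θ ≈ 1.09

For Gamma(k, scale θ): mean = kθ, variance = kθ², so CV = 1/√k.
CV = SD/mean = 3.9/14 = 0.2786, hence k = 1/CV² = 12.9.
Then θ = mean/k = 14/12.9 = 1.09.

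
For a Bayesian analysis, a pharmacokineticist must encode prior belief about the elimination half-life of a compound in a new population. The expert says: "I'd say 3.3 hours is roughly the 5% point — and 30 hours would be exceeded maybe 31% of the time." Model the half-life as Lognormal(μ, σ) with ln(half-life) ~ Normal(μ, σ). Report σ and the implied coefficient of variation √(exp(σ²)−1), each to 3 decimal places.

σ ≈ 1.031, CV ≈ 1.377

If T ~ Lognormal(μ,σ) then ln T ~ Normal(μ,σ), so the p-quantile of ln T is μ + z_p·σ.
ln(3.3) = 1.194 and ln(30) = 3.401; z_{0.05} = -1.645, z_{0.69} = 0.4959.
σ = (3.401 − 1.194)/(0.4959 − (-1.645)) = 1.031.
μ = 1.194 − (-1.645)·1.031 = 2.890.
CV = √(exp(σ²)−1) = √(exp(1.0632)−1) = 1.377.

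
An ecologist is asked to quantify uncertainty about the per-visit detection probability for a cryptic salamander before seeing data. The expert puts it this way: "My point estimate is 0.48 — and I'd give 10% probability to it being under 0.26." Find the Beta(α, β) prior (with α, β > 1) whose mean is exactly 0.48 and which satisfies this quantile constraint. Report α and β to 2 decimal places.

α ≈ 3.84, β ≈ 4.16

With mean 0.48 fixed, write α = 0.48s, β = 0.52s where s = α+β.
Need P(θ < 0.26) = 0.1 under Beta(0.48s, 0.52s). Normal approximation: (q−m)/√(m(1−m)/s) ≈ z_{0.1} = -1.28, so s ≈ 0.48·0.52·(-1.28)²/(0.26−0.48)² = 8.5.
At s = 8.5: P(θ<0.26) ≈ 0.093. Adjusting to match 0.1 gives s ≈ 7.99.
So α = 0.48·7.99 ≈ 3.84, β = 0.52·7.99 ≈ 4.16.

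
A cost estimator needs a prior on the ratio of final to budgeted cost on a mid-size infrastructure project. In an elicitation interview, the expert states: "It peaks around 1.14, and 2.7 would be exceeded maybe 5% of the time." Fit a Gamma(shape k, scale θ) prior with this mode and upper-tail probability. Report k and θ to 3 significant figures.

k ≈ 4.67, θ ≈ 0.31

Gamma(k,θ) with k>1 has mode (k−1)θ, so θ = 1.14/(k−1).
Need P(X < 2.7) = 0.95 with θ tied to k this way. Start at k = 2, θ = 1.14: P(X<2.7) ≈ 0.685.
Too low — raise k to concentrate. Iterating converges to k ≈ 4.67.
Then θ = 1.14/(4.67−1) ≈ 0.31.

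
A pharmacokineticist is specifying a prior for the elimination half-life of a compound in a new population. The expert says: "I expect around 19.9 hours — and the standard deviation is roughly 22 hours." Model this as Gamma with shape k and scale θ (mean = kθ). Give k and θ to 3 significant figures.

For Gamma(k, scale θ): mean = kθ, variance = kθ², so CV = 1/√k.
CV = SD/mean = 22/19.9 = 1.106, hence k = 1/CV² = 0.818.
Then θ = mean/k = 19.9/0.818 = 24.3.

k ≈ 0.818, θ ≈ 24.3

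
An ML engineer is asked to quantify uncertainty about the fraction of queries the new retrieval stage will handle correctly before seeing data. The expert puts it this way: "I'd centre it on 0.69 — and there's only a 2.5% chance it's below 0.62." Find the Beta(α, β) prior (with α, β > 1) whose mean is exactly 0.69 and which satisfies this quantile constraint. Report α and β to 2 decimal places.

α ≈ 121.69, β ≈ 54.67

With mean 0.69 fixed, write α = 0.69s, β = 0.31s where s = α+β.
Need P(θ < 0.62) = 0.025 under Beta(0.69s, 0.31s). Normal approximation: (q−m)/√(m(1−m)/s) ≈ z_{0.025} = -1.96, so s ≈ 0.69·0.31·(-1.96)²/(0.62−0.69)² = 167.7.
At s = 167.7: P(θ<0.62) ≈ 0.028. Adjusting to match 0.025 gives s ≈ 176.37.
So α = 0.69·176.37 ≈ 121.69, β = 0.31·176.37 ≈ 54.67.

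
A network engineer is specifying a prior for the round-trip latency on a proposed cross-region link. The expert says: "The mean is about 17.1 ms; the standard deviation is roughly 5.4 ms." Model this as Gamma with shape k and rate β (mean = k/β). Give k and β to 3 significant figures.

For Gamma(k, rate β): mean = k/β, variance = k/β², so CV = 1/√k.
CV = SD/mean = 5.4/17.1 = 0.3158, hence k = 1/CV² = 10.
Then β = k/mean = 10/17.1 = 0.586.

k ≈ 10, β ≈ 0.586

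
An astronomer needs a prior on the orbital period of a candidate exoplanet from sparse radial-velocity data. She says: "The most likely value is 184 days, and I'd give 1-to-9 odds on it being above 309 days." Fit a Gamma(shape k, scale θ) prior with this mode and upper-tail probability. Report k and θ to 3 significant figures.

k ≈ 8.03, θ ≈ 26.2

Gamma(k,θ) with k>1 has mode (k−1)θ, so θ = 184/(k−1).
Need P(X < 309) = 0.9 with θ tied to k this way. Start at k = 2, θ = 184: P(X<309) ≈ 0.500.
Too low — raise k to concentrate. Iterating converges to k ≈ 8.03.
Then θ = 184/(8.03−1) ≈ 26.2.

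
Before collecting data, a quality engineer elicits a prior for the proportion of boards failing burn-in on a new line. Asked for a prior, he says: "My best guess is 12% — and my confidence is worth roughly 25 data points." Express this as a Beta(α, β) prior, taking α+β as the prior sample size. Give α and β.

Under the effective-sample-size interpretation, Beta(α, β) has prior mean α/(α+β) and prior sample size α+β.
So α+β = 25 and α/(α+β) = 0.12, giving α = 0.12·25 = 3 and β = 25 − 3 = 22.

α = 3, β = 22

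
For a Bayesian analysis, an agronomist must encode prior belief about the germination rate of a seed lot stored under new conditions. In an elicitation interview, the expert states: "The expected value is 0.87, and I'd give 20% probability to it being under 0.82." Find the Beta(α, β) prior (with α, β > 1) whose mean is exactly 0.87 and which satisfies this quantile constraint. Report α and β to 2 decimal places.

With mean 0.87 fixed, write α = 0.87s, β = 0.13s where s = α+β.
Need P(θ < 0.82) = 0.2 under Beta(0.87s, 0.13s). Normal approximation: (q−m)/√(m(1−m)/s) ≈ z_{0.2} = -0.842, so s ≈ 0.87·0.13·(-0.842)²/(0.82−0.87)² = 32.0.
At s = 32.0: P(θ<0.82) ≈ 0.187. Adjusting to match 0.2 gives s ≈ 27.45.
So α = 0.87·27.45 ≈ 23.88, β = 0.13·27.45 ≈ 3.57.

α ≈ 23.88, β ≈ 3.57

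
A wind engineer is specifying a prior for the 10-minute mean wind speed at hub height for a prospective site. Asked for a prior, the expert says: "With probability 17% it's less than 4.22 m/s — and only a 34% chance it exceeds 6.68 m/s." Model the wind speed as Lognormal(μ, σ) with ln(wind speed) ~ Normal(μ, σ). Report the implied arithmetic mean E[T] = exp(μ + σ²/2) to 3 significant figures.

If T ~ Lognormal(μ,σ) then ln T ~ Normal(μ,σ), so the p-quantile of ln T is μ + z_p·σ.
ln(4.22) = 1.44 and ln(6.68) = 1.899; z_{0.17} = -0.9542, z_{0.66} = 0.4125.
σ = (1.899 − 1.44)/(0.4125 − (-0.9542)) = 0.336.
μ = 1.44 − (-0.9542)·0.336 = 1.761.
E[T] = exp(μ + σ²/2) = exp(1.761 + 0.0565) = 6.15 m/s.

E[T] ≈ 6.15 m/s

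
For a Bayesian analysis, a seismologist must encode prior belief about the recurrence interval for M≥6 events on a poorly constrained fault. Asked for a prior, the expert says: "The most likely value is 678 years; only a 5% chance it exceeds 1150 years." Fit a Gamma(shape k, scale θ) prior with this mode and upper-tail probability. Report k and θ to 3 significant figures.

Gamma(k,θ) with k>1 has mode (k−1)θ, so θ = 678/(k−1).
Need P(X < 1150) = 0.95 with θ tied to k this way. Start at k = 2, θ = 678: P(X<1150) ≈ 0.506.
Too low — raise k to concentrate. Iterating converges to k ≈ 11.
Then θ = 678/(11−1) ≈ 67.8.

k ≈ 11, θ ≈ 67.8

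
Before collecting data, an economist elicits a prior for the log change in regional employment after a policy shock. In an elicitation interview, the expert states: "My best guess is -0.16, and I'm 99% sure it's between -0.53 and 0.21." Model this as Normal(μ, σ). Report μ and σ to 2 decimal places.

A symmetric 99% interval runs μ ± z·σ with z = 2.576.
Half-width = 0.37, so σ = 0.37/2.576 = 0.14.
μ is the stated best guess, -0.16.

μ = -0.16, σ = 0.14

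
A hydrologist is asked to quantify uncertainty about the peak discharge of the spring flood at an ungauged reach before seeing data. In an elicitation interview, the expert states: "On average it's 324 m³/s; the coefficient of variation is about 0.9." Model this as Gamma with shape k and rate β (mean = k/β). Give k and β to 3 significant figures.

k ≈ 1.23, β ≈ 0.00381

For Gamma(k, rate β): mean = k/β, variance = k/β², so CV = 1/√k.
CV = 0.9, hence k = 1/CV² = 1.23.
Then β = k/mean = 1.23/324 = 0.00381.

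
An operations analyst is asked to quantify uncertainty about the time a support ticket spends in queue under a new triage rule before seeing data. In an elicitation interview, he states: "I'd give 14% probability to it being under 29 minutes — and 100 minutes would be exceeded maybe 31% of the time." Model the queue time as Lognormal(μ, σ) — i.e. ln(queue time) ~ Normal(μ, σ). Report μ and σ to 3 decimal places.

μ ≈ 4.216, σ ≈ 0.785

If T ~ Lognormal(μ,σ) then ln T ~ Normal(μ,σ), so the p-quantile of ln T is μ + z_p·σ.
ln(29) = 3.367 and ln(100) = 4.605; z_{0.14} = -1.08, z_{0.69} = 0.4959.
σ = (4.605 − 3.367)/(0.4959 − (-1.08)) = 0.785.
μ = 3.367 − (-1.08)·0.785 = 4.216.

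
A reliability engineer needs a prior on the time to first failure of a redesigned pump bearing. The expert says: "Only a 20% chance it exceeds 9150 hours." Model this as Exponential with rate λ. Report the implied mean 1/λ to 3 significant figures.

mean ≈ 5690 hours

P(T > 9150.0) = e^(−λ·9150.0) = 0.2, so λ = −ln(0.2)/9150.0 = 0.000176.
Mean = 1/λ = 5690 hours.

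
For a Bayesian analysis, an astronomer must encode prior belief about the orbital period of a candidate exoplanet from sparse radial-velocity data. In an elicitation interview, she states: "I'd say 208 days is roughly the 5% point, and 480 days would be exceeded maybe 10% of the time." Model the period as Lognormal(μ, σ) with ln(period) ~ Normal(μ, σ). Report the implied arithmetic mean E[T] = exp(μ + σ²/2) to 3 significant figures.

If T ~ Lognormal(μ,σ) then ln T ~ Normal(μ,σ), so the p-quantile of ln T is μ + z_p·σ.
ln(208) = 5.338 and ln(480) = 6.174; z_{0.05} = -1.645, z_{0.9} = 1.282.
σ = (6.174 − 5.338)/(1.282 − (-1.645)) = 0.286.
μ = 5.338 − (-1.645)·0.286 = 5.808.
E[T] = exp(μ + σ²/2) = exp(5.808 + 0.0408) = 347 days.

E[T] ≈ 347 days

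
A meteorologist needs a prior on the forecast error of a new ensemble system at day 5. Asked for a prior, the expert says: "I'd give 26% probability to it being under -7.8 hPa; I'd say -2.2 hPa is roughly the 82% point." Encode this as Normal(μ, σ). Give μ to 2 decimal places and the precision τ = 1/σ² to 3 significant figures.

μ = -5.49, τ = 0.0775

The p-quantile of Normal(μ,σ) is μ + z_p·σ, with z_{0.26} = -0.6433 and z_{0.82} = 0.9154.
Eliminate σ: μ = (z₂·x₁ − z₁·x₂)/(z₂ − z₁) = (0.9154·-7.8 − (-0.6433)·-2.2)/1.559 = -5.49.
Then σ = (x₂ − x₁)/(z₂ − z₁) = (-2.2 − -7.8)/1.559 = 3.59.
Precision τ = 1/σ² = 1/3.593² = 0.0775.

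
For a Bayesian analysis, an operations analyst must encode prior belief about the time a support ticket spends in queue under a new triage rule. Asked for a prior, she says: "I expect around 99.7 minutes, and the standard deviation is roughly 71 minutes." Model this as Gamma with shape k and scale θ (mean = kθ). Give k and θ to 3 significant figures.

For Gamma(k, scale θ): mean = kθ, variance = kθ², so CV = 1/√k.
CV = SD/mean = 71/99.7 = 0.7121, hence k = 1/CV² = 1.97.
Then θ = mean/k = 99.7/1.97 = 50.6.

k ≈ 1.97, θ ≈ 50.6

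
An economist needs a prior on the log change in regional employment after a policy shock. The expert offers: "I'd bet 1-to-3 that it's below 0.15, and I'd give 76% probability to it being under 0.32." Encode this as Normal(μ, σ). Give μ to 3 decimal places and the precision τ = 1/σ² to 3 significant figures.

For Normal(μ,σ), the p-quantile is μ + z_p·σ. Here z_{0.25} = -0.6745, z_{0.76} = 0.7063.
So 0.15 = μ − 0.6745σ and 0.32 = μ + 0.7063σ.
Subtracting: σ = (0.32 − 0.15)/(0.7063 − (-0.6745)) = 0.123.
Then μ = 0.15 − (-0.6745)·0.123 = 0.233.
Precision τ = 1/σ² = 1/0.1231² = 66.

μ = 0.233, τ = 66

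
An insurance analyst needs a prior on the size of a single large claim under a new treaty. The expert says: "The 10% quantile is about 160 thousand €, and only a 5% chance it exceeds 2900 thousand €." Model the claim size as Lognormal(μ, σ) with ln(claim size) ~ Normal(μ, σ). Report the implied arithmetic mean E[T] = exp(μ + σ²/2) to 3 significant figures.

If T ~ Lognormal(μ,σ) then ln T ~ Normal(μ,σ), so the p-quantile of ln T is μ + z_p·σ.
ln(160) = 5.075 and ln(2900) = 7.972; z_{0.1} = -1.282, z_{0.95} = 1.645.
σ = (7.972 − 5.075)/(1.645 − (-1.282)) = 0.990.
μ = 5.075 − (-1.282)·0.990 = 6.344.
E[T] = exp(μ + σ²/2) = exp(6.344 + 0.4901) = 929 thousand €.

E[T] ≈ 929 thousand €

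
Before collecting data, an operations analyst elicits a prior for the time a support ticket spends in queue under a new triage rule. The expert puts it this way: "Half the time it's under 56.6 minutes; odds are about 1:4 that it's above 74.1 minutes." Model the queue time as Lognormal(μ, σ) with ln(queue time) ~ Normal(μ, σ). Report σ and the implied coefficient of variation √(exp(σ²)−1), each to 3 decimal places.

σ ≈ 0.320, CV ≈ 0.328

If T ~ Lognormal(μ,σ) then ln T ~ Normal(μ,σ), so the p-quantile of ln T is μ + z_p·σ.
ln(56.6) = 4.036 and ln(74.1) = 4.305; z_{0.5} = 0, z_{0.8} = 0.8416.
σ = (4.305 − 4.036)/(0.8416 − (0)) = 0.320.
μ = 4.036 − (0)·0.320 = 4.036.
CV = √(exp(σ²)−1) = √(exp(0.1025)−1) = 0.328.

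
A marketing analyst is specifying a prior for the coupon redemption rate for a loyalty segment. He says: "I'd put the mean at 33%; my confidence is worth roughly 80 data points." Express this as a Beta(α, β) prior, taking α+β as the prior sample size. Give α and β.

α = 26.4, β = 53.6

Under the effective-sample-size interpretation, Beta(α, β) has prior mean α/(α+β) and prior sample size α+β.
So α+β = 80 and α/(α+β) = 0.33, giving α = 0.33·80 = 26.4 and β = 80 − 26.4 = 53.6.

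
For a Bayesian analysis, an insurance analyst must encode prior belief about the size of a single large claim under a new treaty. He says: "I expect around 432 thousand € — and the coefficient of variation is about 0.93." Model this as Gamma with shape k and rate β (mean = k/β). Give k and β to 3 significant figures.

For Gamma(k, rate β): mean = k/β, variance = k/β², so CV = 1/√k.
CV = 0.93, hence k = 1/CV² = 1.16.
Then β = k/mean = 1.16/432 = 0.00268.

k ≈ 1.16, β ≈ 0.00268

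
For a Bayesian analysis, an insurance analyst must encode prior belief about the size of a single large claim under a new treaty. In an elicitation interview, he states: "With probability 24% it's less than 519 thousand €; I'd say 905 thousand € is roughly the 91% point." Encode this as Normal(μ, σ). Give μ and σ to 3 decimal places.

μ = 652.183, σ = 188.563

For Normal(μ,σ), the p-quantile is μ + z_p·σ. Here z_{0.24} = -0.7063, z_{0.91} = 1.341.
So 519 = μ − 0.7063σ and 905 = μ + 1.341σ.
Subtracting: σ = (905 − 519)/(1.341 − (-0.7063)) = 188.563.
Then μ = 519 − (-0.7063)·188.563 = 652.183.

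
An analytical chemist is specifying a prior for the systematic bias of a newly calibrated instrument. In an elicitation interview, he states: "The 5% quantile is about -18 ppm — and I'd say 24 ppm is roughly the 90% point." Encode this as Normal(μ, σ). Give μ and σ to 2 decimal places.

μ = 5.61, σ = 14.35

For Normal(μ,σ), the p-quantile is μ + z_p·σ. Here z_{0.05} = -1.645, z_{0.9} = 1.282.
So -18 = μ − 1.645σ and 24 = μ + 1.282σ.
Subtracting: σ = (24 − -18)/(1.282 − (-1.645)) = 14.35.
Then μ = -18 − (-1.645)·14.35 = 5.61.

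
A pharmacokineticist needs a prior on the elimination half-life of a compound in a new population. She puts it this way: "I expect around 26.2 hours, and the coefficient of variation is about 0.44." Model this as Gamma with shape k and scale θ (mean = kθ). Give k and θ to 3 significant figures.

For Gamma(k, scale θ): mean = kθ, variance = kθ², so CV = 1/√k.
CV = 0.44, hence k = 1/CV² = 5.17.
Then θ = mean/k = 26.2/5.17 = 5.07.

k ≈ 5.17, θ ≈ 5.07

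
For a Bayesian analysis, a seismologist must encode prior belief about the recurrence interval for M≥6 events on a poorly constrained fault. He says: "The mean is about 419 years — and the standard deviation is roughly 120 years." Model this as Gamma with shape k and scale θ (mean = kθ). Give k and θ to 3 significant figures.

k ≈ 12.2, θ ≈ 34.4

For Gamma(k, scale θ): mean = kθ, variance = kθ², so CV = 1/√k.
CV = SD/mean = 120/419 = 0.2864, hence k = 1/CV² = 12.2.
Then θ = mean/k = 419/12.2 = 34.4.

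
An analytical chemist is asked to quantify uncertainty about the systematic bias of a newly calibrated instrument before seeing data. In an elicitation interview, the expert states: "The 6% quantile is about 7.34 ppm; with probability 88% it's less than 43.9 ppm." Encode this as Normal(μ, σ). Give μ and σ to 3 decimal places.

μ = 28.163, σ = 13.393

For Normal(μ,σ), the p-quantile is μ + z_p·σ. Here z_{0.06} = -1.555, z_{0.88} = 1.175.
So 7.34 = μ − 1.555σ and 43.9 = μ + 1.175σ.
Subtracting: σ = (43.9 − 7.34)/(1.175 − (-1.555)) = 13.393.
Then μ = 7.34 − (-1.555)·13.393 = 28.163.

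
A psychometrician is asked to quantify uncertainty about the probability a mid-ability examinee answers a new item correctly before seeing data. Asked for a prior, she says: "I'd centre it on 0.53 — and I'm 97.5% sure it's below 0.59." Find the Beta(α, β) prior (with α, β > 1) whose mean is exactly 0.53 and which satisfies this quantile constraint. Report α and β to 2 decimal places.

With mean 0.53 fixed, write α = 0.53s, β = 0.47s where s = α+β.
Need P(θ < 0.59) = 0.975 under Beta(0.53s, 0.47s). Normal approximation: (q−m)/√(m(1−m)/s) ≈ z_{0.975} = 1.96, so s ≈ 0.53·0.47·(1.96)²/(0.59−0.53)² = 265.8.
At s = 265.8: P(θ<0.59) ≈ 0.976. Adjusting to match 0.975 gives s ≈ 262.47.
So α = 0.53·262.47 ≈ 139.11, β = 0.47·262.47 ≈ 123.36.

α ≈ 139.11, β ≈ 123.36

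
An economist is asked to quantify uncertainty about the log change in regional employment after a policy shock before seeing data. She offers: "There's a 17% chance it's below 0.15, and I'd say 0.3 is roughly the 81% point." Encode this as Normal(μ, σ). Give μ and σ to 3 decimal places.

μ = 0.228, σ = 0.082

The p-quantile of Normal(μ,σ) is μ + z_p·σ, with z_{0.17} = -0.9542 and z_{0.81} = 0.8779.
Eliminate σ: μ = (z₂·x₁ − z₁·x₂)/(z₂ − z₁) = (0.8779·0.15 − (-0.9542)·0.3)/1.832 = 0.228.
Then σ = (x₂ − x₁)/(z₂ − z₁) = (0.3 − 0.15)/1.832 = 0.082.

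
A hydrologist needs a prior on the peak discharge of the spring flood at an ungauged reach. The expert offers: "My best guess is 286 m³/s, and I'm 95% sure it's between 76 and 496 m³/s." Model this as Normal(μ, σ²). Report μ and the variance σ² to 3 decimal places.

A symmetric 95% interval runs μ ± z·σ with z = 1.96.
Half-width = 210, so σ = 210/1.96 = 107.1448 and σ² = 11480.014.
μ is the stated best guess, 286.000.

μ = 286.000, σ² = 11480.014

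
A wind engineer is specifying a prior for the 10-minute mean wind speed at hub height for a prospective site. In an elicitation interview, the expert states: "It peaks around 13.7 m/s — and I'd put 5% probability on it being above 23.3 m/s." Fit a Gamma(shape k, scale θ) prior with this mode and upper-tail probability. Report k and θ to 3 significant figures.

Gamma(k,θ) with k>1 has mode (k−1)θ, so θ = 13.7/(k−1).
Need P(X < 23.3) = 0.95 with θ tied to k this way. Start at k = 2, θ = 13.7: P(X<23.3) ≈ 0.507.
Too low — raise k to concentrate. Iterating converges to k ≈ 10.9.
Then θ = 13.7/(10.9−1) ≈ 1.38.

k ≈ 10.9, θ ≈ 1.38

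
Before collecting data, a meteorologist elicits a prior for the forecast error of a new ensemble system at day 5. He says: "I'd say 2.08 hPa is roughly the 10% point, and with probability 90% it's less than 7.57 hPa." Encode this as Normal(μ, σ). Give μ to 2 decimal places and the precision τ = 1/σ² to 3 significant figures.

The p-quantile of Normal(μ,σ) is μ + z_p·σ, with z_{0.1} = -1.282 and z_{0.9} = 1.282.
Eliminate σ: μ = (z₂·x₁ − z₁·x₂)/(z₂ − z₁) = (1.282·2.08 − (-1.282)·7.57)/2.563 = 4.83.
Then σ = (x₂ − x₁)/(z₂ − z₁) = (7.57 − 2.08)/2.563 = 2.14.
Precision τ = 1/σ² = 1/2.142² = 0.218.

μ = 4.83, τ = 0.218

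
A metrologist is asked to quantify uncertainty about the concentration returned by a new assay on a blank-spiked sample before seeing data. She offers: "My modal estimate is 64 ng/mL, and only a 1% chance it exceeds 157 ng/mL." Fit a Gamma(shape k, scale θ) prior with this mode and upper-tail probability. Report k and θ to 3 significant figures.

k ≈ 6.85, θ ≈ 10.9

Gamma(k,θ) with k>1 has mode (k−1)θ, so θ = 64/(k−1).
Need P(X < 157) = 0.99 with θ tied to k this way. Start at k = 2, θ = 64: P(X<157) ≈ 0.703.
Too low — raise k to concentrate. Iterating converges to k ≈ 6.85.
Then θ = 64/(6.85−1) ≈ 10.9.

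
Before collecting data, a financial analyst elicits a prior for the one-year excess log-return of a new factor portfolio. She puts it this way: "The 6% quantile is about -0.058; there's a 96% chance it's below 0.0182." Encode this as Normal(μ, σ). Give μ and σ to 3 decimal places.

μ = -0.022, σ = 0.023

The p-quantile of Normal(μ,σ) is μ + z_p·σ, with z_{0.06} = -1.555 and z_{0.96} = 1.751.
Eliminate σ: μ = (z₂·x₁ − z₁·x₂)/(z₂ − z₁) = (1.751·-0.058 − (-1.555)·0.0182)/3.305 = -0.022.
Then σ = (x₂ − x₁)/(z₂ − z₁) = (0.0182 − -0.058)/3.305 = 0.023.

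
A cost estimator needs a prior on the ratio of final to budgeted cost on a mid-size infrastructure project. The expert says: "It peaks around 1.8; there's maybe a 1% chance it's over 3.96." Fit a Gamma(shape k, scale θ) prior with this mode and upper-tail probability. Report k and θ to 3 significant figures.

Gamma(k,θ) with k>1 has mode (k−1)θ, so θ = 1.8/(k−1).
Need P(X < 3.96) = 0.99 with θ tied to k this way. Start at k = 2, θ = 1.8: P(X<3.96) ≈ 0.645.
Too low — raise k to concentrate. Iterating converges to k ≈ 8.76.
Then θ = 1.8/(8.76−1) ≈ 0.232.

k ≈ 8.76, θ ≈ 0.232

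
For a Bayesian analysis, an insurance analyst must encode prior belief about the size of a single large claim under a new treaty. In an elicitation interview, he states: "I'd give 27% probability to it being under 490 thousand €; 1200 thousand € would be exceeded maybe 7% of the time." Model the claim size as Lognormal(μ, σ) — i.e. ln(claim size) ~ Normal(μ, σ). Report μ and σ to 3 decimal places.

If T ~ Lognormal(μ,σ) then ln T ~ Normal(μ,σ), so the p-quantile of ln T is μ + z_p·σ.
ln(490) = 6.194 and ln(1200) = 7.09; z_{0.27} = -0.6128, z_{0.93} = 1.476.
σ = (7.09 − 6.194)/(1.476 − (-0.6128)) = 0.429.
μ = 6.194 − (-0.6128)·0.429 = 6.457.

μ ≈ 6.457, σ ≈ 0.429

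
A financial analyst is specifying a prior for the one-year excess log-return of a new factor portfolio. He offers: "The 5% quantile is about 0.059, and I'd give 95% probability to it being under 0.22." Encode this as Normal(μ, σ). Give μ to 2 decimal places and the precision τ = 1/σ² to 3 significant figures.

μ = 0.14, τ = 418

For Normal(μ,σ), the p-quantile is μ + z_p·σ. Here z_{0.05} = -1.645, z_{0.95} = 1.645.
So 0.059 = μ − 1.645σ and 0.22 = μ + 1.645σ.
Subtracting: σ = (0.22 − 0.059)/(1.645 − (-1.645)) = 0.05.
Then μ = 0.059 − (-1.645)·0.05 = 0.14.
Precision τ = 1/σ² = 1/0.04894² = 418.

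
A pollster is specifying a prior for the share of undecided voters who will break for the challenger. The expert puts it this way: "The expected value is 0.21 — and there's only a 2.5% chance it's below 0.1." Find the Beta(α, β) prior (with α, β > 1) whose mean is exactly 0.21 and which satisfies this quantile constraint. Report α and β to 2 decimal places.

α ≈ 8.36, β ≈ 31.44

With mean 0.21 fixed, write α = 0.21s, β = 0.79s where s = α+β.
Need P(θ < 0.1) = 0.025 under Beta(0.21s, 0.79s). Normal approximation: (q−m)/√(m(1−m)/s) ≈ z_{0.025} = -1.96, so s ≈ 0.21·0.79·(-1.96)²/(0.1−0.21)² = 52.7.
At s = 52.7: P(θ<0.1) ≈ 0.011. Adjusting to match 0.025 gives s ≈ 39.80.
So α = 0.21·39.80 ≈ 8.36, β = 0.79·39.80 ≈ 31.44.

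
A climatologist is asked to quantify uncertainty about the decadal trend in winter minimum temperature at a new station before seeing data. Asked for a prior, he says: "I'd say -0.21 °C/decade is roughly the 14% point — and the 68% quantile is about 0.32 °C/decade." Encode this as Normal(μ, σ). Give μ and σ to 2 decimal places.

μ = 0.16, σ = 0.34

The p-quantile of Normal(μ,σ) is μ + z_p·σ, with z_{0.14} = -1.08 and z_{0.68} = 0.4677.
Eliminate σ: μ = (z₂·x₁ − z₁·x₂)/(z₂ − z₁) = (0.4677·-0.21 − (-1.08)·0.32)/1.548 = 0.16.
Then σ = (x₂ − x₁)/(z₂ − z₁) = (0.32 − -0.21)/1.548 = 0.34.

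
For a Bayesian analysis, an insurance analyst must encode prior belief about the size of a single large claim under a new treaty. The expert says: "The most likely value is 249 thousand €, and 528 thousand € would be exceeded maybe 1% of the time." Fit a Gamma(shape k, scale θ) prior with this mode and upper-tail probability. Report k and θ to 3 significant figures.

Gamma(k,θ) with k>1 has mode (k−1)θ, so θ = 249/(k−1).
Need P(X < 528) = 0.99 with θ tied to k this way. Start at k = 2, θ = 249: P(X<528) ≈ 0.626.
Too low — raise k to concentrate. Iterating converges to k ≈ 9.6.
Then θ = 249/(9.6−1) ≈ 29.

k ≈ 9.6, θ ≈ 29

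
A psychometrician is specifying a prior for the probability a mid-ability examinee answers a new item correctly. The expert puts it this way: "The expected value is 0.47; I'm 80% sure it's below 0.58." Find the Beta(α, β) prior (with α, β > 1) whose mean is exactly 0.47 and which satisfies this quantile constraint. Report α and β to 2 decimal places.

α ≈ 6.87, β ≈ 7.75

With mean 0.47 fixed, write α = 0.47s, β = 0.53s where s = α+β.
Need P(θ < 0.58) = 0.8 under Beta(0.47s, 0.53s). Normal approximation: (q−m)/√(m(1−m)/s) ≈ z_{0.8} = 0.842, so s ≈ 0.47·0.53·(0.842)²/(0.58−0.47)² = 14.6.
At s = 14.6: P(θ<0.58) ≈ 0.800. Adjusting to match 0.8 gives s ≈ 14.61.
So α = 0.47·14.61 ≈ 6.87, β = 0.53·14.61 ≈ 7.75.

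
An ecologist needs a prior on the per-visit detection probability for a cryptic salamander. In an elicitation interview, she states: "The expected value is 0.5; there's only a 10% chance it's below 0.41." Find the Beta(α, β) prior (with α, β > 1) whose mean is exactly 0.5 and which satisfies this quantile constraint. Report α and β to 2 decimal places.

With mean 0.5 fixed, write α = 0.5s, β = 0.5s where s = α+β.
Need P(θ < 0.41) = 0.1 under Beta(0.5s, 0.5s). Normal approximation: (q−m)/√(m(1−m)/s) ≈ z_{0.1} = -1.28, so s ≈ 0.5·0.5·(-1.28)²/(0.41−0.5)² = 50.7.
At s = 50.7: P(θ<0.41) ≈ 0.099. Adjusting to match 0.1 gives s ≈ 50.36.
So α = 0.5·50.36 ≈ 25.18, β = 0.5·50.36 ≈ 25.18.

α ≈ 25.18, β ≈ 25.18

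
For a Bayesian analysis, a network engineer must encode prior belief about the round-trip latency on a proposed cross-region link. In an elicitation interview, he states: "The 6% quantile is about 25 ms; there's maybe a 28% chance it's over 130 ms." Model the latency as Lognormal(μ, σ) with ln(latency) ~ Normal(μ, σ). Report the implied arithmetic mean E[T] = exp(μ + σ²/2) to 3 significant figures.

If T ~ Lognormal(μ,σ) then ln T ~ Normal(μ,σ), so the p-quantile of ln T is μ + z_p·σ.
ln(25) = 3.219 and ln(130) = 4.868; z_{0.06} = -1.555, z_{0.72} = 0.5828.
σ = (4.868 − 3.219)/(0.5828 − (-1.555)) = 0.771.
μ = 3.219 − (-1.555)·0.771 = 4.418.
E[T] = exp(μ + σ²/2) = exp(4.418 + 0.2974) = 112 ms.

E[T] ≈ 112 ms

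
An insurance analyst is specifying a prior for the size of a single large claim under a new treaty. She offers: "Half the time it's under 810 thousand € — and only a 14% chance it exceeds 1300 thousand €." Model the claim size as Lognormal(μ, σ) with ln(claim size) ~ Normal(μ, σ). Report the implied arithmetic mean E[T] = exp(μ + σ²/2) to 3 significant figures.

If T ~ Lognormal(μ,σ) then ln T ~ Normal(μ,σ), so the p-quantile of ln T is μ + z_p·σ.
ln(810) = 6.697 and ln(1300) = 7.17; z_{0.5} = 0, z_{0.86} = 1.08.
σ = (7.17 − 6.697)/(1.08 − (0)) = 0.438.
μ = 6.697 − (0)·0.438 = 6.697.
E[T] = exp(μ + σ²/2) = exp(6.697 + 0.0959) = 892 thousand €.

E[T] ≈ 892 thousand €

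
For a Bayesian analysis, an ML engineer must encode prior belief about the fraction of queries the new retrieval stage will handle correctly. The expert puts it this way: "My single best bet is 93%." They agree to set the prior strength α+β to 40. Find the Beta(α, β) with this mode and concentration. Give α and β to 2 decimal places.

α = 36.34, β = 3.66

For α,β > 1 the Beta mode is (α−1)/(α+β−2). With α+β = 40, the mode is (α−1)/38.
Set (α−1)/38 = 0.93 → α = 1 + 0.93·38 = 36.34.
β = 40 − α = 3.66.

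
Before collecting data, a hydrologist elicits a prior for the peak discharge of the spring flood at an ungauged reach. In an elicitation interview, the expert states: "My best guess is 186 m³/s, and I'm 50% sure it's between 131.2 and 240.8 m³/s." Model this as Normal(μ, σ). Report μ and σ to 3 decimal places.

μ = 186.000, σ = 81.247

A symmetric 50% interval runs μ ± z·σ with z = 0.6745.
Half-width = 54.8, so σ = 54.8/0.6745 = 81.247.
μ is the stated best guess, 186.000.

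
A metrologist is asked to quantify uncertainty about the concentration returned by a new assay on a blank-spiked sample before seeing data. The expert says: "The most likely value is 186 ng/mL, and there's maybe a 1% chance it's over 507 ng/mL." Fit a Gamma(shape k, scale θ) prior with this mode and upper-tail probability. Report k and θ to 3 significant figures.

k ≈ 5.58, θ ≈ 40.6

Gamma(k,θ) with k>1 has mode (k−1)θ, so θ = 186/(k−1).
Need P(X < 507) = 0.99 with θ tied to k this way. Start at k = 2, θ = 186: P(X<507) ≈ 0.756.
Too low — raise k to concentrate. Iterating converges to k ≈ 5.58.
Then θ = 186/(5.58−1) ≈ 40.6.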